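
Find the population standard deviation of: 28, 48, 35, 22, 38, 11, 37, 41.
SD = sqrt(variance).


Mean = 32.5000
Variance = 120.2500
SD = sqrt(120.2500) = 10.9659

SD = 10.9659


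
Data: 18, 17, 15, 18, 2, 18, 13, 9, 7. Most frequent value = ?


Frequencies: 2:1, 7:1, 9:1, 13:1, 15:1, 17:1, 18:3
Max frequency = 3
Mode = 18

Mode = 18


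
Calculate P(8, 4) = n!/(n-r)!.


P(8,4) = 8!/4!
= 40320/24
= 1680

P(8,4) = 1680


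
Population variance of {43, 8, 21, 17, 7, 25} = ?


Mean = 20.1667
Squared deviations: 521.3611, 148.0278, 0.6944, 10.0278, 173.3611, 23.3611
Sum = 876.8333
Variance = 876.8333/6 = 146.1389

Variance = 146.1389


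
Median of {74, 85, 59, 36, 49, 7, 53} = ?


Sorted: 7, 36, 49, 53, 59, 74, 85
n = 7 (odd)
Middle value = 53

Median = 53


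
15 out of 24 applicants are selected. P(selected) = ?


P = 15/24 = 0.6250

P = 0.6250


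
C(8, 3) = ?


C(8,3) = 8!/(3! × 5!)
= 40320/(6 × 120)
= 56

C(8,3) = 56


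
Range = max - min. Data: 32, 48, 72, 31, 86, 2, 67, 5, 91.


Max = 91, Min = 2
Range = 91 - 2 = 89

Range = 89


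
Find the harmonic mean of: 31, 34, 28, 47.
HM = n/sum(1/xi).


Sum of reciprocals = 1/31 + 1/34 + 1/28 + 1/47 = 0.118661
HM = 4/0.118661 = 33.7096

HM = 33.7096


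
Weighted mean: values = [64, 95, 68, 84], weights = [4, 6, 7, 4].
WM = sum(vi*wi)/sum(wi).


Numerator = 64*4 + 95*6 + 68*7 + 84*4 = 1638
Denominator = 4 + 6 + 7 + 4 = 21
WM = 1638/21 = 78.0000

WM = 78.0000


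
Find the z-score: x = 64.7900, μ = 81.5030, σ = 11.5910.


z = (64.7900 - 81.5030)/11.5910
= -16.7130/11.5910
= -1.4419

z = -1.4419


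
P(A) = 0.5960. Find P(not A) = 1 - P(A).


P(not A) = 1 - 0.5960 = 0.4040

P(not A) = 0.4040


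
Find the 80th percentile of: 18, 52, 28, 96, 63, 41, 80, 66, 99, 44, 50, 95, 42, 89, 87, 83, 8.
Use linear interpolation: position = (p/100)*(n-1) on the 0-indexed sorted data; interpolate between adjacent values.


Sorted: 8, 18, 28, 41, 42, 44, 50, 52, 63, 66, 80, 83, 87, 89, 95, 96, 99
n = 17
Index = 80/100 * 16 = 12.8000
Lower = data[12] = 87, Upper = data[13] = 89
P80 = 87 + 0.8000*(2) = 88.6000

P80 = 88.6000


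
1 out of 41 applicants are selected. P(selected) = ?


P = 1/41 = 0.0244

P = 0.0244


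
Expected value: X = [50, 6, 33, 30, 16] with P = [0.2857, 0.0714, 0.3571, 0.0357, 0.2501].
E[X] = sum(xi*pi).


E[X] = 50*0.2857 + 6*0.0714 + 33*0.3571 + 30*0.0357 + 16*0.2501
= 14.2850 + 0.4284 + 11.7843 + 1.0710 + 4.0016
= 31.5703

E[X] = 31.5703


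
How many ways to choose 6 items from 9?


C(9,6) = 9!/(6! × 3!)
= 362880/(720 × 6)
= 84

C(9,6) = 84


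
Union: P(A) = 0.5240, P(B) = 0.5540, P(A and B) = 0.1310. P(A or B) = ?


P(A∪B) = 0.5240 + 0.5540 - 0.1310
= 1.0780 - 0.1310
= 0.9470

P(A∪B) = 0.9470


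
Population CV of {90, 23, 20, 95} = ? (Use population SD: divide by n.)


Mean = 57.0000
SD = 35.5598
CV = (35.5598/57.0000)*100 = 62.3856%

CV = 62.3856%


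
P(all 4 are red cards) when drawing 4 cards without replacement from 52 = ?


P(all red cards) = (26/52) × (25/51) × (24/50) × (23/49)
= 0.0552

P = 0.0552


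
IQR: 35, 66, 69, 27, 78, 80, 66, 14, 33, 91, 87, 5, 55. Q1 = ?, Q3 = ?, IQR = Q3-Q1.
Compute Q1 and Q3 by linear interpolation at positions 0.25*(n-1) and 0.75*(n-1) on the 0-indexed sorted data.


Sorted: 5, 14, 27, 33, 35, 55, 66, 66, 69, 78, 80, 87, 91
Q1 (25th %ile) = 33.0000
Q3 (75th %ile) = 78.0000
IQR = 78.0000 - 33.0000 = 45.0000

IQR = 45.0000


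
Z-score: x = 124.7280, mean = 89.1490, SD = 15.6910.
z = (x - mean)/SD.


z = (124.7280 - 89.1490)/15.6910
= 35.5790/15.6910
= 2.2675

z = 2.2675


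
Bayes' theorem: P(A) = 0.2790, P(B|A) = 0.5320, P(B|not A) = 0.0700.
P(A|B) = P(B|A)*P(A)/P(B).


P(B) = P(B|A)*P(A) + P(B|A')*P(A')
= 0.5320*0.2790 + 0.0700*0.7210
= 0.148428 + 0.050470 = 0.198898
P(A|B) = 0.148428/0.198898 = 0.7463

P(A|B) = 0.7463


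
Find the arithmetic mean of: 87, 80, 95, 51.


Sum = 87 + 80 + 95 + 51 = 313
n = 4
Mean = 313/4 = 78.2500

Mean = 78.2500


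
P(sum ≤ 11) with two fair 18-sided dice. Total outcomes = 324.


Total outcomes = 18×18 = 324
Favorable (sum ≤ 11): 55
P = 55/324 = 0.1698

P = 0.1698


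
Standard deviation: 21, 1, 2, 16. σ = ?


Mean = 10.0000
Variance = 75.5000
SD = sqrt(75.5000) = 8.6891

SD = 8.6891


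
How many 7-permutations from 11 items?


P(11,7) = 11!/4!
= 39916800/24
= 1663200

P(11,7) = 1663200


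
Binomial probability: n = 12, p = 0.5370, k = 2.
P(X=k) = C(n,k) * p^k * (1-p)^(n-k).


C(12,2) = 66
p^2 = 0.288369
(1-p)^10 = 0.000453
P = 66 * 0.288369 * 0.000453 = 0.0086

P(X=2) = 0.0086


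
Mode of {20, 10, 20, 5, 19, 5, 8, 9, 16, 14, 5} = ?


Frequencies: 5:3, 8:1, 9:1, 10:1, 14:1, 16:1, 19:1, 20:2
Max frequency = 3
Mode = 5

Mode = 5


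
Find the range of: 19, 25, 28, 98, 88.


Max = 98, Min = 19
Range = 98 - 19 = 79

Range = 79


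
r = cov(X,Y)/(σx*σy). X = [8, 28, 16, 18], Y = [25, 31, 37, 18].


Mean X = 17.5000, Mean Y = 27.7500
SD X = 7.123903, SD Y = 7.048936
Cov = 10.375000
r = 10.375000/(7.123903*7.048936) = 0.2066

r = 0.2066


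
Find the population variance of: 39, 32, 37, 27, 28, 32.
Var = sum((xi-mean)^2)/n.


Mean = 32.5000
Squared deviations: 42.2500, 0.2500, 20.2500, 30.2500, 20.2500, 0.2500
Sum = 113.5000
Variance = 113.5000/6 = 18.9167

Variance = 18.9167


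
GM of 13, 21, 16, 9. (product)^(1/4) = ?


Product = 13 × 21 × 16 × 9 = 39312
GM = 39312^(1/4) = 14.0809

GM = 14.0809


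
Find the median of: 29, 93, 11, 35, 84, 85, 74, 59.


Sorted: 11, 29, 35, 59, 74, 84, 85, 93
n = 8 (even)
Middle values: 59 and 74
Median = (59+74)/2 = 66.5000

Median = 66.5000


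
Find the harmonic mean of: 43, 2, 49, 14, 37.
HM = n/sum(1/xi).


Sum of reciprocals = 1/43 + 1/2 + 1/49 + 1/14 + 1/37 = 0.642120
HM = 5/0.642120 = 7.7867

HM = 7.7867


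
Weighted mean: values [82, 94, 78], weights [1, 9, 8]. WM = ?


Numerator = 82*1 + 94*9 + 78*8 = 1552
Denominator = 1 + 9 + 8 = 18
WM = 1552/18 = 86.2222

WM = 86.2222


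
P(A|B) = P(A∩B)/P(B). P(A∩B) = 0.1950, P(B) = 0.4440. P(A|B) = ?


P(A|B) = 0.1950/0.4440 = 0.4392

P(A|B) = 0.4392


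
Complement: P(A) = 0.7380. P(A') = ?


P(not A) = 1 - 0.7380 = 0.2620

P(not A) = 0.2620


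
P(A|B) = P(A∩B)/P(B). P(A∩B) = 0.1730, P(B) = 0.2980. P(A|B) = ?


P(A|B) = 0.1730/0.2980 = 0.5805

P(A|B) = 0.5805


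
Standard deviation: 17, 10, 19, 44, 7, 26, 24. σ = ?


Mean = 21.0000
Variance = 128.5714
SD = sqrt(128.5714) = 11.3389

SD = 11.3389


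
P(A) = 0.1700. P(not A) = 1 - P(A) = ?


P(not A) = 1 - 0.1700 = 0.8300

P(not A) = 0.8300


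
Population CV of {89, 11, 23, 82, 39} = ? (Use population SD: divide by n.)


Mean = 48.8000
SD = 31.3330
CV = (31.3330/48.8000)*100 = 64.2071%

CV = 64.2071%


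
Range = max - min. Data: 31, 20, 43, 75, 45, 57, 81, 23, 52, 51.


Max = 81, Min = 20
Range = 81 - 20 = 61

Range = 61


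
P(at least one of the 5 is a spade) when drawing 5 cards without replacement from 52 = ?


P(at least one) = 1 - P(none)
P(none) = (39/52) × (38/51) × (37/50) × (36/49) × (35/48) = 0.221534
P(at least one) = 1 - 0.221534 = 0.7785

P = 0.7785


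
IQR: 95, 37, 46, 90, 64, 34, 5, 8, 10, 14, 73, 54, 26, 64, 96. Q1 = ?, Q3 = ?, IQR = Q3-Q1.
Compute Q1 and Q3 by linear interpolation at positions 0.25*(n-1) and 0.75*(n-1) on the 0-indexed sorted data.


Sorted: 5, 8, 10, 14, 26, 34, 37, 46, 54, 64, 64, 73, 90, 95, 96
Q1 (25th %ile) = 20.0000
Q3 (75th %ile) = 68.5000
IQR = 68.5000 - 20.0000 = 48.5000

IQR = 48.5000


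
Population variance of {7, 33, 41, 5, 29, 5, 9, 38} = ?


Mean = 20.8750
Squared deviations: 192.5156, 147.0156, 405.0156, 252.0156, 66.0156, 252.0156, 141.0156, 293.2656
Sum = 1748.8750
Variance = 1748.8750/8 = 218.6094

Variance = 218.6094


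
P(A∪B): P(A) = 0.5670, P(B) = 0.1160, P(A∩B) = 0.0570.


P(A∪B) = 0.5670 + 0.1160 - 0.0570
= 0.6830 - 0.0570
= 0.6260

P(A∪B) = 0.6260


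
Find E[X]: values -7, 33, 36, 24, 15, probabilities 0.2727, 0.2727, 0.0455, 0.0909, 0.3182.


E[X] = -7*0.2727 + 33*0.2727 + 36*0.0455 + 24*0.0909 + 15*0.3182
= -1.9089 + 8.9991 + 1.6380 + 2.1816 + 4.7730
= 15.6828

E[X] = 15.6828


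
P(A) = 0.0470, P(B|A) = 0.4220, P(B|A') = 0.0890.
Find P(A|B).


P(B) = P(B|A)*P(A) + P(B|A')*P(A')
= 0.4220*0.0470 + 0.0890*0.9530
= 0.019834 + 0.084817 = 0.104651
P(A|B) = 0.019834/0.104651 = 0.1895

P(A|B) = 0.1895


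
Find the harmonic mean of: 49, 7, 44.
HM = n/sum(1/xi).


Sum of reciprocals = 1/49 + 1/7 + 1/44 = 0.185993
HM = 3/0.185993 = 16.1297

HM = 16.1297


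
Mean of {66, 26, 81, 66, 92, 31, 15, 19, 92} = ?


Sum = 66 + 26 + 81 + 66 + 92 + 31 + 15 + 19 + 92 = 488
n = 9
Mean = 488/9 = 54.2222

Mean = 54.2222


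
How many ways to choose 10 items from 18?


C(18,10) = 18!/(10! × 8!)
= 6402373705728000/(3628800 × 40320)
= 43758

C(18,10) = 43758


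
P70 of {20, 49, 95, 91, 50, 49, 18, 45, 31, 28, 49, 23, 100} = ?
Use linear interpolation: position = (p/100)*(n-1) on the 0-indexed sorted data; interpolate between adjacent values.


Sorted: 18, 20, 23, 28, 31, 45, 49, 49, 49, 50, 91, 95, 100
n = 13
Index = 70/100 * 12 = 8.4000
Lower = data[8] = 49, Upper = data[9] = 50
P70 = 49 + 0.4000*(1) = 49.4000

P70 = 49.4000


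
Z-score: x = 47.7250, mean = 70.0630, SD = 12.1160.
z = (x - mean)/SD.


z = (47.7250 - 70.0630)/12.1160
= -22.3380/12.1160
= -1.8437

z = -1.8437


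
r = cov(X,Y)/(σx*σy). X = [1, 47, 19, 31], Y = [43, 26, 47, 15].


Mean X = 24.5000, Mean Y = 32.7500
SD X = 16.815172, SD Y = 12.930101
Cov = -146.625000
r = -146.625000/(16.815172*12.930101) = -0.6744

r = -0.6744


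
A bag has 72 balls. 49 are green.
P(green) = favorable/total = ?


P = 49/72 = 0.6806

P = 0.6806


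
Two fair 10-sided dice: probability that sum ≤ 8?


Total outcomes = 10×10 = 100
Favorable (sum ≤ 8): 28
P = 28/100 = 0.2800

P = 0.2800


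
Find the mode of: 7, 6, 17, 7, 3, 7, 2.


Frequencies: 2:1, 3:1, 6:1, 7:3, 17:1
Max frequency = 3
Mode = 7

Mode = 7


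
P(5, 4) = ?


P(5,4) = 5!/1!
= 120/1
= 120

P(5,4) = 120


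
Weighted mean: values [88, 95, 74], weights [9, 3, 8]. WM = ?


Numerator = 88*9 + 95*3 + 74*8 = 1669
Denominator = 9 + 3 + 8 = 20
WM = 1669/20 = 83.4500

WM = 83.4500


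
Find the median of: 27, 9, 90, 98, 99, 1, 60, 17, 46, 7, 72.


Sorted: 1, 7, 9, 17, 27, 46, 60, 72, 90, 98, 99
n = 11 (odd)
Middle value = 46

Median = 46


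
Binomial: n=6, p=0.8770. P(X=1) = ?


C(6,1) = 6
p^1 = 0.877000
(1-p)^5 = 2.815306e-05
P = 6 * 0.877000 * 2.815306e-05 = 0.0001

P(X=1) = 0.0001


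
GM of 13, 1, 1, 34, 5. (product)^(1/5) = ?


Product = 13 × 1 × 1 × 34 × 5 = 2210
GM = 2210^(1/5) = 4.6653

GM = 4.6653


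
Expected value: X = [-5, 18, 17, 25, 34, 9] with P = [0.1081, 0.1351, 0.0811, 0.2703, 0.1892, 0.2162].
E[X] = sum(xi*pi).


E[X] = -5*0.1081 + 18*0.1351 + 17*0.0811 + 25*0.2703 + 34*0.1892 + 9*0.2162
= -0.5405 + 2.4318 + 1.3787 + 6.7575 + 6.4328 + 1.9458
= 18.4061

E[X] = 18.4061


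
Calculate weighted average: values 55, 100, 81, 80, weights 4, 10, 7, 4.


Numerator = 55*4 + 100*10 + 81*7 + 80*4 = 2107
Denominator = 4 + 10 + 7 + 4 = 25
WM = 2107/25 = 84.2800

WM = 84.2800


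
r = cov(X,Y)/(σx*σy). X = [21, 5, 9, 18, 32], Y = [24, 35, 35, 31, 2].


Mean X = 17.0000, Mean Y = 25.4000
SD X = 9.486833, SD Y = 12.370934
Cov = -108.600000
r = -108.600000/(9.486833*12.370934) = -0.9254

r = -0.9254


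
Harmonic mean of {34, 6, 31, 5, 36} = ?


Sum of reciprocals = 1/34 + 1/6 + 1/31 + 1/5 + 1/36 = 0.456114
HM = 5/0.456114 = 10.9622

HM = 10.9622


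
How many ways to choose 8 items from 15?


C(15,8) = 15!/(8! × 7!)
= 1307674368000/(40320 × 5040)
= 6435

C(15,8) = 6435


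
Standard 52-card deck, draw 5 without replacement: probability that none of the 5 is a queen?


P(no queens) = (48/52) × (47/51) × (46/50) × (45/49) × (44/48)
= 0.6588

P = 0.6588


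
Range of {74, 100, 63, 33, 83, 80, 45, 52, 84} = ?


Max = 100, Min = 33
Range = 100 - 33 = 67

Range = 67


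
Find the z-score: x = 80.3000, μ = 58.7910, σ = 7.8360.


z = (80.3000 - 58.7910)/7.8360
= 21.5090/7.8360
= 2.7449

z = 2.7449


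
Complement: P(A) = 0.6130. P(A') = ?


P(not A) = 1 - 0.6130 = 0.3870

P(not A) = 0.3870


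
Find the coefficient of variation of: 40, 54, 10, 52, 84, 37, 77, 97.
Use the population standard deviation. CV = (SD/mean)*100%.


Mean = 56.3750
SD = 26.5939
CV = (26.5939/56.3750)*100 = 47.1732%

CV = 47.1732%


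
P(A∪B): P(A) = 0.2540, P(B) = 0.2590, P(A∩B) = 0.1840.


P(A∪B) = 0.2540 + 0.2590 - 0.1840
= 0.5130 - 0.1840
= 0.3290

P(A∪B) = 0.3290


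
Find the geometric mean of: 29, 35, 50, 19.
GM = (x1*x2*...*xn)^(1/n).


Product = 29 × 35 × 50 × 19 = 964250
GM = 964250^(1/4) = 31.3363

GM = 31.3363


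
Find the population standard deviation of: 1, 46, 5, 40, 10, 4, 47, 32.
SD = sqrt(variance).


Mean = 23.1250
Variance = 351.6094
SD = sqrt(351.6094) = 18.7512

SD = 18.7512


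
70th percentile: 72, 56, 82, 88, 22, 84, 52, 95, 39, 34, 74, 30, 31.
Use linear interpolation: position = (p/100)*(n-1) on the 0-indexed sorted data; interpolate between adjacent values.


Sorted: 22, 30, 31, 34, 39, 52, 56, 72, 74, 82, 84, 88, 95
n = 13
Index = 70/100 * 12 = 8.4000
Lower = data[8] = 74, Upper = data[9] = 82
P70 = 74 + 0.4000*(8) = 77.2000

P70 = 77.2000


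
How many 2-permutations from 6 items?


P(6,2) = 6!/4!
= 720/24
= 30

P(6,2) = 30


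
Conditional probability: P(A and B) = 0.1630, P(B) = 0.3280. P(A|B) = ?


P(A|B) = 0.1630/0.3280 = 0.4970

P(A|B) = 0.4970


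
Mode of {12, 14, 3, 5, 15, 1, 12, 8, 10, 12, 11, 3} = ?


Frequencies: 1:1, 3:2, 5:1, 8:1, 10:1, 11:1, 12:3, 14:1, 15:1
Max frequency = 3
Mode = 12

Mode = 12


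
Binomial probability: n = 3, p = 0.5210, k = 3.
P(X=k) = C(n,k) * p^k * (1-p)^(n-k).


C(3,3) = 1
p^3 = 0.141421
(1-p)^0 = 1.000000
P = 1 * 0.141421 * 1.000000 = 0.1414

P(X=3) = 0.1414


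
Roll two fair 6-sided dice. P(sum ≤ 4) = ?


Total outcomes = 6×6 = 36
Favorable (sum ≤ 4): 6
P = 6/36 = 0.1667

P = 0.1667


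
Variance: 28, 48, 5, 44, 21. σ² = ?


Mean = 29.2000
Squared deviations: 1.4400, 353.4400, 585.6400, 219.0400, 67.2400
Sum = 1226.8000
Variance = 1226.8000/5 = 245.3600

Variance = 245.3600


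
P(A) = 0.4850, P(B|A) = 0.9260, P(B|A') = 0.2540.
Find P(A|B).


P(B) = P(B|A)*P(A) + P(B|A')*P(A')
= 0.9260*0.4850 + 0.2540*0.5150
= 0.449110 + 0.130810 = 0.579920
P(A|B) = 0.449110/0.579920 = 0.7744

P(A|B) = 0.7744


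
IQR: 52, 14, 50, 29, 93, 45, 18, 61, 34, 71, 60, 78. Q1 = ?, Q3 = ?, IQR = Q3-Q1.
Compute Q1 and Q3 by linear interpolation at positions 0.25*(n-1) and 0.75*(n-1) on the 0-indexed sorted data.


Sorted: 14, 18, 29, 34, 45, 50, 52, 60, 61, 71, 78, 93
Q1 (25th %ile) = 32.7500
Q3 (75th %ile) = 63.5000
IQR = 63.5000 - 32.7500 = 30.7500

IQR = 30.7500


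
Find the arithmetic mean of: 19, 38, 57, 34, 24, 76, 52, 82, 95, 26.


Sum = 19 + 38 + 57 + 34 + 24 + 76 + 52 + 82 + 95 + 26 = 503
n = 10
Mean = 503/10 = 50.3000

Mean = 50.3000


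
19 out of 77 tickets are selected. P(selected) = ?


P = 19/77 = 0.2468

P = 0.2468


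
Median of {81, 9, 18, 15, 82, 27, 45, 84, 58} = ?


Sorted: 9, 15, 18, 27, 45, 58, 81, 82, 84
n = 9 (odd)
Middle value = 45

Median = 45


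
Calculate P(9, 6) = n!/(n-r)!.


P(9,6) = 9!/3!
= 362880/6
= 60480

P(9,6) = 60480


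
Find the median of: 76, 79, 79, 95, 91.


Sorted: 76, 79, 79, 91, 95
n = 5 (odd)
Middle value = 79

Median = 79


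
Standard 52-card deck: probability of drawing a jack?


4 jacks in 52 cards
P = 4/52 = 0.0769

P = 0.0769


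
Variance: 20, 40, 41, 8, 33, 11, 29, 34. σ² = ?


Mean = 27.0000
Squared deviations: 49.0000, 169.0000, 196.0000, 361.0000, 36.0000, 256.0000, 4.0000, 49.0000
Sum = 1120.0000
Variance = 1120.0000/8 = 140.0000

Variance = 140.0000


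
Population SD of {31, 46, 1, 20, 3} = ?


Mean = 20.2000
Variance = 289.3600
SD = sqrt(289.3600) = 17.0106

SD = 17.0106


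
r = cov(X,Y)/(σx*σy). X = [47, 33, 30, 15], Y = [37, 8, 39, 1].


Mean X = 31.2500, Mean Y = 21.2500
SD X = 11.366068, SD Y = 16.946607
Cov = 132.937500
r = 132.937500/(11.366068*16.946607) = 0.6902

r = 0.6902


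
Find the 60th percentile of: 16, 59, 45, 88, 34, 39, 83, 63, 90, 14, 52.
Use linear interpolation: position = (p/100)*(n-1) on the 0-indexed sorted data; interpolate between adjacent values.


Sorted: 14, 16, 34, 39, 45, 52, 59, 63, 83, 88, 90
n = 11
Index = 60/100 * 10 = 6.0000
Lower = data[6] = 59, Upper = data[7] = 63
P60 = 59 + 0*(4) = 59.0000

P60 = 59.0000


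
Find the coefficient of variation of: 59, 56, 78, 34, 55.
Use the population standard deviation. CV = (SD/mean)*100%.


Mean = 56.4000
SD = 13.9800
CV = (13.9800/56.4000)*100 = 24.7872%

CV = 24.7872%


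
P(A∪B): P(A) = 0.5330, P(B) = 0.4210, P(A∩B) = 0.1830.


P(A∪B) = 0.5330 + 0.4210 - 0.1830
= 0.9540 - 0.1830
= 0.7710

P(A∪B) = 0.7710


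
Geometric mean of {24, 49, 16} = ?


Product = 24 × 49 × 16 = 18816
GM = 18816^(1/3) = 26.5976

GM = 26.5976


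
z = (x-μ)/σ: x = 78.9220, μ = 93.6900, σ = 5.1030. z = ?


z = (78.9220 - 93.6900)/5.1030
= -14.7680/5.1030
= -2.8940

z = -2.8940


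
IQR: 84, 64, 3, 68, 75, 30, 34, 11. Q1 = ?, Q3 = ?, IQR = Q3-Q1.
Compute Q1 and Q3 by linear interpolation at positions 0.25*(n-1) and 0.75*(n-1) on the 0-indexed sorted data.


Sorted: 3, 11, 30, 34, 64, 68, 75, 84
Q1 (25th %ile) = 25.2500
Q3 (75th %ile) = 69.7500
IQR = 69.7500 - 25.2500 = 44.5000

IQR = 44.5000


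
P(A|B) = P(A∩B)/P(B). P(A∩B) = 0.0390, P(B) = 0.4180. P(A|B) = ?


P(A|B) = 0.0390/0.4180 = 0.0933

P(A|B) = 0.0933


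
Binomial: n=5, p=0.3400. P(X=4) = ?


C(5,4) = 5
p^4 = 0.013363
(1-p)^1 = 0.660000
P = 5 * 0.013363 * 0.660000 = 0.0441

P(X=4) = 0.0441


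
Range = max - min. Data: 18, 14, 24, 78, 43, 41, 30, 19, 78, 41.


Max = 78, Min = 14
Range = 78 - 14 = 64

Range = 64


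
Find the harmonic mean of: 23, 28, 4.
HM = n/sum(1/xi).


Sum of reciprocals = 1/23 + 1/28 + 1/4 = 0.329193
HM = 3/0.329193 = 9.1132

HM = 9.1132


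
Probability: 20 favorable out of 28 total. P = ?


P = 20/28 = 0.7143

P = 0.7143


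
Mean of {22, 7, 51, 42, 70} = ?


Sum = 22 + 7 + 51 + 42 + 70 = 192
n = 5
Mean = 192/5 = 38.4000

Mean = 38.4000


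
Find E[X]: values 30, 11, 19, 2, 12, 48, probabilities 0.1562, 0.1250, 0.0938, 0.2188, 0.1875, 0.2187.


E[X] = 30*0.1562 + 11*0.1250 + 19*0.0938 + 2*0.2188 + 12*0.1875 + 48*0.2187
= 4.6860 + 1.3750 + 1.7822 + 0.4376 + 2.2500 + 10.4976
= 21.0284

E[X] = 21.0284


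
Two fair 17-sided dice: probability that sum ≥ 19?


Total outcomes = 17×17 = 289
Favorable (sum ≥ 19): 136
P = 136/289 = 0.4706

P = 0.4706


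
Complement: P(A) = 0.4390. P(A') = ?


P(not A) = 1 - 0.4390 = 0.5610

P(not A) = 0.5610


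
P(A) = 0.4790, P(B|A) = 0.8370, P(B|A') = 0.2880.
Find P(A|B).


P(B) = P(B|A)*P(A) + P(B|A')*P(A')
= 0.8370*0.4790 + 0.2880*0.5210
= 0.400923 + 0.150048 = 0.550971
P(A|B) = 0.400923/0.550971 = 0.7277

P(A|B) = 0.7277


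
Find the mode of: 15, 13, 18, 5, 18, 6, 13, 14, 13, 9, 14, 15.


Frequencies: 5:1, 6:1, 9:1, 13:3, 14:2, 15:2, 18:2
Max frequency = 3
Mode = 13

Mode = 13


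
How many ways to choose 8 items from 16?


C(16,8) = 16!/(8! × 8!)
= 20922789888000/(40320 × 40320)
= 12870

C(16,8) = 12870


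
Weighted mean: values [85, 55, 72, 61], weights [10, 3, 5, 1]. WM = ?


Numerator = 85*10 + 55*3 + 72*5 + 61*1 = 1436
Denominator = 10 + 3 + 5 + 1 = 19
WM = 1436/19 = 75.5789

WM = 75.5789


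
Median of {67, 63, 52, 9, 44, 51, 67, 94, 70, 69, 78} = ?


Sorted: 9, 44, 51, 52, 63, 67, 67, 69, 70, 78, 94
n = 11 (odd)
Middle value = 67

Median = 67


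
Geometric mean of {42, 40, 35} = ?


Product = 42 × 40 × 35 = 58800
GM = 58800^(1/3) = 38.8859

GM = 38.8859


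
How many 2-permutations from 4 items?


P(4,2) = 4!/2!
= 24/2
= 12

P(4,2) = 12


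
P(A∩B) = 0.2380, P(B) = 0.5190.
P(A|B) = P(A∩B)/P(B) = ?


P(A|B) = 0.2380/0.5190 = 0.4586

P(A|B) = 0.4586


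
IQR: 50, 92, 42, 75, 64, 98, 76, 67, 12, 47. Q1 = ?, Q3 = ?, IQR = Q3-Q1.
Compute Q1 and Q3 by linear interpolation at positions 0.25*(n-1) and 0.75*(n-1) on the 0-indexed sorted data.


Sorted: 12, 42, 47, 50, 64, 67, 75, 76, 92, 98
Q1 (25th %ile) = 47.7500
Q3 (75th %ile) = 75.7500
IQR = 75.7500 - 47.7500 = 28.0000

IQR = 28.0000


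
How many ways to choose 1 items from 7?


C(7,1) = 7!/(1! × 6!)
= 5040/(1 × 720)
= 7

C(7,1) = 7


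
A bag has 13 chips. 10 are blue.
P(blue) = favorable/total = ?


P = 10/13 = 0.7692

P = 0.7692


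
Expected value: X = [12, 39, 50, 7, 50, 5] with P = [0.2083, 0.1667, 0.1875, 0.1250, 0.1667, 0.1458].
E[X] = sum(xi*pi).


E[X] = 12*0.2083 + 39*0.1667 + 50*0.1875 + 7*0.1250 + 50*0.1667 + 5*0.1458
= 2.4996 + 6.5013 + 9.3750 + 0.8750 + 8.3350 + 0.7290
= 28.3149

E[X] = 28.3149


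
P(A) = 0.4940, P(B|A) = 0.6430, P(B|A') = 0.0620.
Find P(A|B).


P(B) = P(B|A)*P(A) + P(B|A')*P(A')
= 0.6430*0.4940 + 0.0620*0.5060
= 0.317642 + 0.031372 = 0.349014
P(A|B) = 0.317642/0.349014 = 0.9101

P(A|B) = 0.9101


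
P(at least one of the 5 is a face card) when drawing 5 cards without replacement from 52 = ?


P(at least one) = 1 - P(none)
P(none) = (40/52) × (39/51) × (38/50) × (37/49) × (36/48) = 0.253181
P(at least one) = 1 - 0.253181 = 0.7468

P = 0.7468


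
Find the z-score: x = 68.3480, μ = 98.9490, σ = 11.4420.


z = (68.3480 - 98.9490)/11.4420
= -30.6010/11.4420
= -2.6744

z = -2.6744


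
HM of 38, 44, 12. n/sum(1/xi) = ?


Sum of reciprocals = 1/38 + 1/44 + 1/12 = 0.132376
HM = 3/0.132376 = 22.6627

HM = 22.6627


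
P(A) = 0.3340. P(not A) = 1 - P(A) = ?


P(not A) = 1 - 0.3340 = 0.6660

P(not A) = 0.6660


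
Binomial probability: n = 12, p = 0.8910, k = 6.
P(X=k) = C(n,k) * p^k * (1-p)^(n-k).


C(12,6) = 924
p^6 = 0.500341
(1-p)^6 = 1.677100e-06
P = 924 * 0.500341 * 1.677100e-06 = 0.0008

P(X=6) = 0.0008


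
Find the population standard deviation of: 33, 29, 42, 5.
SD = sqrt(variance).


Mean = 27.2500
Variance = 187.1875
SD = sqrt(187.1875) = 13.6816

SD = 13.6816


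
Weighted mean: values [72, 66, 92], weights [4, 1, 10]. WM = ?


Numerator = 72*4 + 66*1 + 92*10 = 1274
Denominator = 4 + 1 + 10 = 15
WM = 1274/15 = 84.9333

WM = 84.9333


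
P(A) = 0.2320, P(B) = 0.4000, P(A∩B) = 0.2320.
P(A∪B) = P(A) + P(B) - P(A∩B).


P(A∪B) = 0.2320 + 0.4000 - 0.2320
= 0.6320 - 0.2320
= 0.4000

P(A∪B) = 0.4000


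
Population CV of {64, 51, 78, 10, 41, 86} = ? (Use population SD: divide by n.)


Mean = 55.0000
SD = 25.1926
CV = (25.1926/55.0000)*100 = 45.8047%

CV = 45.8047%


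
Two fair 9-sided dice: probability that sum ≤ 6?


Total outcomes = 9×9 = 81
Favorable (sum ≤ 6): 15
P = 15/81 = 0.1852

P = 0.1852


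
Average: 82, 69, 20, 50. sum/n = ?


Sum = 82 + 69 + 20 + 50 = 221
n = 4
Mean = 221/4 = 55.2500

Mean = 55.2500


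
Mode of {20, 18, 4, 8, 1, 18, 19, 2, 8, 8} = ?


Frequencies: 1:1, 2:1, 4:1, 8:3, 18:2, 19:1, 20:1
Max frequency = 3
Mode = 8

Mode = 8


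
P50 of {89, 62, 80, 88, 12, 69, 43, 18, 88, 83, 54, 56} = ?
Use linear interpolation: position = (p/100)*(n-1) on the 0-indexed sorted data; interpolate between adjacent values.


Sorted: 12, 18, 43, 54, 56, 62, 69, 80, 83, 88, 88, 89
n = 12
Index = 50/100 * 11 = 5.5000
Lower = data[5] = 62, Upper = data[6] = 69
P50 = 62 + 0.5000*(7) = 65.5000

P50 = 65.5000


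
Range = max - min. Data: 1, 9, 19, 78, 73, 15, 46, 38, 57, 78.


Max = 78, Min = 1
Range = 78 - 1 = 77

Range = 77


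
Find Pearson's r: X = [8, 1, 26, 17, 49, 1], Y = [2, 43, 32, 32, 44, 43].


Mean X = 17.0000, Mean Y = 32.6667
SD X = 16.822604, SD Y = 14.624941
Cov = 50.333333
r = 50.333333/(16.822604*14.624941) = 0.2046

r = 0.2046


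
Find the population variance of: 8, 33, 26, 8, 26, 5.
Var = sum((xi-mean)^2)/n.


Mean = 17.6667
Squared deviations: 93.4444, 235.1111, 69.4444, 93.4444, 69.4444, 160.4444
Sum = 721.3333
Variance = 721.3333/6 = 120.2222

Variance = 120.2222


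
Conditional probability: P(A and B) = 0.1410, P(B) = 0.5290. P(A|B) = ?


P(A|B) = 0.1410/0.5290 = 0.2665

P(A|B) = 0.2665


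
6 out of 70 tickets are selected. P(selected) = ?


P = 6/70 = 0.0857

P = 0.0857


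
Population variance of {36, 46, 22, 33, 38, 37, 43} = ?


Mean = 36.4286
Squared deviations: 0.1837, 91.6122, 208.1837, 11.7551, 2.4694, 0.3265, 43.1837
Sum = 357.7143
Variance = 357.7143/7 = 51.1020

Variance = 51.1020


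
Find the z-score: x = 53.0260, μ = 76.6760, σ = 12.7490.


z = (53.0260 - 76.6760)/12.7490
= -23.6500/12.7490
= -1.8550

z = -1.8550


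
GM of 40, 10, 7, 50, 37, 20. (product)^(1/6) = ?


Product = 40 × 10 × 7 × 50 × 37 × 20 = 103600000
GM = 103600000^(1/6) = 21.6717

GM = 21.6717


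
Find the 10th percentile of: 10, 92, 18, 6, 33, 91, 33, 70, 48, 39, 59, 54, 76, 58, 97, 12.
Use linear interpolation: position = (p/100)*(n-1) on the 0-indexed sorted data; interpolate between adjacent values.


Sorted: 6, 10, 12, 18, 33, 33, 39, 48, 54, 58, 59, 70, 76, 91, 92, 97
n = 16
Index = 10/100 * 15 = 1.5000
Lower = data[1] = 10, Upper = data[2] = 12
P10 = 10 + 0.5000*(2) = 11.0000

P10 = 11.0000


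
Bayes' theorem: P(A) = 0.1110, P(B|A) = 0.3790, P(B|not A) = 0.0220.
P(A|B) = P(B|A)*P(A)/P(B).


P(B) = P(B|A)*P(A) + P(B|A')*P(A')
= 0.3790*0.1110 + 0.0220*0.8890
= 0.042069 + 0.019558 = 0.061627
P(A|B) = 0.042069/0.061627 = 0.6826

P(A|B) = 0.6826


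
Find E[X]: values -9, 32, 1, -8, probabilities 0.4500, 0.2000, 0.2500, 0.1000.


E[X] = -9*0.4500 + 32*0.2000 + 1*0.2500 - 8*0.1000
= -4.0500 + 6.4000 + 0.2500 - 0.8000
= 1.8000

E[X] = 1.8000


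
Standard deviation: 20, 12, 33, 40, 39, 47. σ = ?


Mean = 31.8333
Variance = 147.1389
SD = sqrt(147.1389) = 12.1301

SD = 12.1301


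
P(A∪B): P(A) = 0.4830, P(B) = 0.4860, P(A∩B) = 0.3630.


P(A∪B) = 0.4830 + 0.4860 - 0.3630
= 0.9690 - 0.3630
= 0.6060

P(A∪B) = 0.6060


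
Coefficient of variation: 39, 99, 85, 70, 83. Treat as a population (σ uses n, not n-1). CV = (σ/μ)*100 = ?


Mean = 75.2000
SD = 20.3017
CV = (20.3017/75.2000)*100 = 26.9970%

CV = 26.9970%


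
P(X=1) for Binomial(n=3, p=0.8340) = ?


C(3,1) = 3
p^1 = 0.834000
(1-p)^2 = 0.027556
P = 3 * 0.834000 * 0.027556 = 0.0689

P(X=1) = 0.0689


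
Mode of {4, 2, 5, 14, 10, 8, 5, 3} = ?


Frequencies: 2:1, 3:1, 4:1, 5:2, 8:1, 10:1, 14:1
Max frequency = 2
Mode = 5

Mode = 5


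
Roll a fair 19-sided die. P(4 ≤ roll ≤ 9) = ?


Favorable outcomes (4 ≤ roll ≤ 9): 6
Total outcomes = 19
P = 6/19 = 0.3158

P = 0.3158


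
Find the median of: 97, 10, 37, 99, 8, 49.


Sorted: 8, 10, 37, 49, 97, 99
n = 6 (even)
Middle values: 37 and 49
Median = (37+49)/2 = 43.0000

Median = 43.0000


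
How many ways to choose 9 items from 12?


C(12,9) = 12!/(9! × 3!)
= 479001600/(362880 × 6)
= 220

C(12,9) = 220


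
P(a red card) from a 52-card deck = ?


26 red cards in 52 cards
P = 26/52 = 0.5000

P = 0.5000


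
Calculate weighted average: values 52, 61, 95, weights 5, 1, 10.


Numerator = 52*5 + 61*1 + 95*10 = 1271
Denominator = 5 + 1 + 10 = 16
WM = 1271/16 = 79.4375

WM = 79.4375


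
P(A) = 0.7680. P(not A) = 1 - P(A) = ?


P(not A) = 1 - 0.7680 = 0.2320

P(not A) = 0.2320


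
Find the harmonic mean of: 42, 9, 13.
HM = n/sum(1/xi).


Sum of reciprocals = 1/42 + 1/9 + 1/13 = 0.211844
HM = 3/0.211844 = 14.1614

HM = 14.1614


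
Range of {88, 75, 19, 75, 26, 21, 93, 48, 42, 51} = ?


Max = 93, Min = 19
Range = 93 - 19 = 74

Range = 74


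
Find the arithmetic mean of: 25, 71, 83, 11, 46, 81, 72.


Sum = 25 + 71 + 83 + 11 + 46 + 81 + 72 = 389
n = 7
Mean = 389/7 = 55.5714

Mean = 55.5714


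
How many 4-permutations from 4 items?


P(4,4) = 4!/0!
= 24/1
= 24

P(4,4) = 24


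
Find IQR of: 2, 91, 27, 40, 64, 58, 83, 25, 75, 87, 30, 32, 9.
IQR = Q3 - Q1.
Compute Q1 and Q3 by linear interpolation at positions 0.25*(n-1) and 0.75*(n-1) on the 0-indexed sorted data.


Sorted: 2, 9, 25, 27, 30, 32, 40, 58, 64, 75, 83, 87, 91
Q1 (25th %ile) = 27.0000
Q3 (75th %ile) = 75.0000
IQR = 75.0000 - 27.0000 = 48.0000

IQR = 48.0000


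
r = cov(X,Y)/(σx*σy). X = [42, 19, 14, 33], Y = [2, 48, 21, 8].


Mean X = 27.0000, Mean Y = 19.7500
SD X = 11.113055, SD Y = 17.697104
Cov = -144.750000
r = -144.750000/(11.113055*17.697104) = -0.7360

r = -0.7360


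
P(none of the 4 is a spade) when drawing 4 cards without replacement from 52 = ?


P(no spades) = (39/52) × (38/51) × (37/50) × (36/49)
= 0.3038

P = 0.3038


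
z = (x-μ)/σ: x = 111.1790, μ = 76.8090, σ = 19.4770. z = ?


z = (111.1790 - 76.8090)/19.4770
= 34.3700/19.4770
= 1.7646

z = 1.7646


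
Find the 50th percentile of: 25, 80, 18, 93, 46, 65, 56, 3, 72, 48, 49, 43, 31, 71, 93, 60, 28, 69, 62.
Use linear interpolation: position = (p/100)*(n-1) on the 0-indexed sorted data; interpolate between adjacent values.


Sorted: 3, 18, 25, 28, 31, 43, 46, 48, 49, 56, 60, 62, 65, 69, 71, 72, 80, 93, 93
n = 19
Index = 50/100 * 18 = 9.0000
Lower = data[9] = 56, Upper = data[10] = 60
P50 = 56 + 0*(4) = 56.0000

P50 = 56.0000


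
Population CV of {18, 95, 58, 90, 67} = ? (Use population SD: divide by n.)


Mean = 65.6000
SD = 27.5144
CV = (27.5144/65.6000)*100 = 41.9426%

CV = 41.9426%


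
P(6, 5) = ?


P(6,5) = 6!/1!
= 720/1
= 720

P(6,5) = 720


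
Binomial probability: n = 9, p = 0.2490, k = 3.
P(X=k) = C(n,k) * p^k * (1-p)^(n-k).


C(9,3) = 84
p^3 = 0.015438
(1-p)^6 = 0.179407
P = 84 * 0.015438 * 0.179407 = 0.2327

P(X=3) = 0.2327


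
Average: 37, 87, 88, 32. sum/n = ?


Sum = 37 + 87 + 88 + 32 = 244
n = 4
Mean = 244/4 = 61.0000

Mean = 61.0000


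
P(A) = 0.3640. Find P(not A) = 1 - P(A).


P(not A) = 1 - 0.3640 = 0.6360

P(not A) = 0.6360


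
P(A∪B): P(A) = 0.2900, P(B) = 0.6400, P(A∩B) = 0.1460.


P(A∪B) = 0.2900 + 0.6400 - 0.1460
= 0.9300 - 0.1460
= 0.7840

P(A∪B) = 0.7840


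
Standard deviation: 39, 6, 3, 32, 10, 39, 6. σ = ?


Mean = 19.2857
Variance = 234.7755
SD = sqrt(234.7755) = 15.3224

SD = 15.3224


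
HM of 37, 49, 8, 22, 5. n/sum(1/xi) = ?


Sum of reciprocals = 1/37 + 1/49 + 1/8 + 1/22 + 1/5 = 0.417890
HM = 5/0.417890 = 11.9649

HM = 11.9649


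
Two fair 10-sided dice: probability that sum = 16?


Total outcomes = 10×10 = 100
Favorable (sum = 16): 5
P = 5/100 = 0.0500

P = 0.0500


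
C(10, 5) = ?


C(10,5) = 10!/(5! × 5!)
= 3628800/(120 × 120)
= 252

C(10,5) = 252


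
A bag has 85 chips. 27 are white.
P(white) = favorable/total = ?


P = 27/85 = 0.3176

P = 0.3176


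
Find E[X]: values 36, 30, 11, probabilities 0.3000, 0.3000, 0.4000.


E[X] = 36*0.3000 + 30*0.3000 + 11*0.4000
= 10.8000 + 9.0000 + 4.4000
= 24.2000

E[X] = 24.2000


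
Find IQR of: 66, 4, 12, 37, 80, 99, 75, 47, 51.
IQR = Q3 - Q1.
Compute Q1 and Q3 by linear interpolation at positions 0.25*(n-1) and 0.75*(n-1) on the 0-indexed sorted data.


Sorted: 4, 12, 37, 47, 51, 66, 75, 80, 99
Q1 (25th %ile) = 37.0000
Q3 (75th %ile) = 75.0000
IQR = 75.0000 - 37.0000 = 38.0000

IQR = 38.0000


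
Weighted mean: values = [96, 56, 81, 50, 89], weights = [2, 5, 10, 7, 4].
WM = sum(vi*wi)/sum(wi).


Numerator = 96*2 + 56*5 + 81*10 + 50*7 + 89*4 = 1988
Denominator = 2 + 5 + 10 + 7 + 4 = 28
WM = 1988/28 = 71.0000

WM = 71.0000


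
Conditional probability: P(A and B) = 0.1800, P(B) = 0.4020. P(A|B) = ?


P(A|B) = 0.1800/0.4020 = 0.4478

P(A|B) = 0.4478


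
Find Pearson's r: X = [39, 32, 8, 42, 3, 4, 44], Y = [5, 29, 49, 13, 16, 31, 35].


Mean X = 24.5714, Mean Y = 25.4286
SD X = 17.352292, SD Y = 13.896116
Cov = -85.816327
r = -85.816327/(17.352292*13.896116) = -0.3559

r = -0.3559


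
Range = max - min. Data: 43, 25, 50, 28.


Max = 50, Min = 25
Range = 50 - 25 = 25

Range = 25


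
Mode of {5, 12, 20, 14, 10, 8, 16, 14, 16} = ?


Frequencies: 5:1, 8:1, 10:1, 12:1, 14:2, 16:2, 20:1
Max frequency = 2
Mode = 14, 16

Mode = 14, 16


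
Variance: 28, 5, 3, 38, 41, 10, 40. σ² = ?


Mean = 23.5714
Squared deviations: 19.6122, 344.8980, 423.1837, 208.1837, 303.7551, 184.1837, 269.8980
Sum = 1753.7143
Variance = 1753.7143/7 = 250.5306

Variance = 250.5306


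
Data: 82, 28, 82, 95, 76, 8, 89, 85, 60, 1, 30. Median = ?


Sorted: 1, 8, 28, 30, 60, 76, 82, 82, 85, 89, 95
n = 11 (odd)
Middle value = 76

Median = 76


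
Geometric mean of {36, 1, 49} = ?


Product = 36 × 1 × 49 = 1764
GM = 1764^(1/3) = 12.0828

GM = 12.0828


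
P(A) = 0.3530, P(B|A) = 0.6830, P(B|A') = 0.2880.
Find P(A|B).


P(B) = P(B|A)*P(A) + P(B|A')*P(A')
= 0.6830*0.3530 + 0.2880*0.6470
= 0.241099 + 0.186336 = 0.427435
P(A|B) = 0.241099/0.427435 = 0.5641

P(A|B) = 0.5641


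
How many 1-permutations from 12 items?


P(12,1) = 12!/11!
= 479001600/39916800
= 12

P(12,1) = 12


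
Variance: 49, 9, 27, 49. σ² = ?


Mean = 33.5000
Squared deviations: 240.2500, 600.2500, 42.2500, 240.2500
Sum = 1123.0000
Variance = 1123.0000/4 = 280.7500

Variance = 280.7500


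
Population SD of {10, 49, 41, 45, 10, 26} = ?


Mean = 30.1667
Variance = 253.8056
SD = sqrt(253.8056) = 15.9313

SD = 15.9313


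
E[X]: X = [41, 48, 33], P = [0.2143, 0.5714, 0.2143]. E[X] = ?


E[X] = 41*0.2143 + 48*0.5714 + 33*0.2143
= 8.7863 + 27.4272 + 7.0719
= 43.2854

E[X] = 43.2854


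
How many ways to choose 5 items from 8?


C(8,5) = 8!/(5! × 3!)
= 40320/(120 × 6)
= 56

C(8,5) = 56


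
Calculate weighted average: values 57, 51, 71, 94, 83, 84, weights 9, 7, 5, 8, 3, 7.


Numerator = 57*9 + 51*7 + 71*5 + 94*8 + 83*3 + 84*7 = 2814
Denominator = 9 + 7 + 5 + 8 + 3 + 7 = 39
WM = 2814/39 = 72.1538

WM = 72.1538


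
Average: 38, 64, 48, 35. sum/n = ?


Sum = 38 + 64 + 48 + 35 = 185
n = 4
Mean = 185/4 = 46.2500

Mean = 46.2500


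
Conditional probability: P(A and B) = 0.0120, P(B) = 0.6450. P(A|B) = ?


P(A|B) = 0.0120/0.6450 = 0.0186

P(A|B) = 0.0186


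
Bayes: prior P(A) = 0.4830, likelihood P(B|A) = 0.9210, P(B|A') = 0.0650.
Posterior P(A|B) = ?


P(B) = P(B|A)*P(A) + P(B|A')*P(A')
= 0.9210*0.4830 + 0.0650*0.5170
= 0.444843 + 0.033605 = 0.478448
P(A|B) = 0.444843/0.478448 = 0.9298

P(A|B) = 0.9298


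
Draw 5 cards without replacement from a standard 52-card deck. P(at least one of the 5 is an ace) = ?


P(at least one) = 1 - P(none)
P(none) = (48/52) × (47/51) × (46/50) × (45/49) × (44/48) = 0.658842
P(at least one) = 1 - 0.658842 = 0.3412

P = 0.3412


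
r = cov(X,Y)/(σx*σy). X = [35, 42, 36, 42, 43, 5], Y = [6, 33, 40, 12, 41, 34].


Mean X = 33.8333, Mean Y = 27.6667
SD X = 13.259169, SD Y = 13.621878
Cov = -23.888889
r = -23.888889/(13.259169*13.621878) = -0.1323

r = -0.1323


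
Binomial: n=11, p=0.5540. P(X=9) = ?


C(11,9) = 55
p^9 = 0.004916
(1-p)^2 = 0.198916
P = 55 * 0.004916 * 0.198916 = 0.0538

P(X=9) = 0.0538


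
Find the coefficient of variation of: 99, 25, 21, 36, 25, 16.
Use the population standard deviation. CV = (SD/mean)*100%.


Mean = 37.0000
SD = 28.3725
CV = (28.3725/37.0000)*100 = 76.6825%

CV = 76.6825%


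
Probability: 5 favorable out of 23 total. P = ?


P = 5/23 = 0.2174

P = 0.2174


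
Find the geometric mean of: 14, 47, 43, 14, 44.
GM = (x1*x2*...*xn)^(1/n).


Product = 14 × 47 × 43 × 14 × 44 = 17429104
GM = 17429104^(1/5) = 28.0708

GM = 28.0708


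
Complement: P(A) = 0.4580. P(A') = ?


P(not A) = 1 - 0.4580 = 0.5420

P(not A) = 0.5420


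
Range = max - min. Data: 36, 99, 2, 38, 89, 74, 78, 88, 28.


Max = 99, Min = 2
Range = 99 - 2 = 97

Range = 97


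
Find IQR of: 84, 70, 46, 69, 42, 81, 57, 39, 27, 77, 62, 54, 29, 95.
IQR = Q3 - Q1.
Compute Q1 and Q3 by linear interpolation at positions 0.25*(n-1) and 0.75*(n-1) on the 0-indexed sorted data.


Sorted: 27, 29, 39, 42, 46, 54, 57, 62, 69, 70, 77, 81, 84, 95
Q1 (25th %ile) = 43.0000
Q3 (75th %ile) = 75.2500
IQR = 75.2500 - 43.0000 = 32.2500

IQR = 32.2500


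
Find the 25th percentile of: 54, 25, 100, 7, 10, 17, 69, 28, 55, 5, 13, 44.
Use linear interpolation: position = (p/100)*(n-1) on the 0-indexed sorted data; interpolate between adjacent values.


Sorted: 5, 7, 10, 13, 17, 25, 28, 44, 54, 55, 69, 100
n = 12
Index = 25/100 * 11 = 2.7500
Lower = data[2] = 10, Upper = data[3] = 13
P25 = 10 + 0.7500*(3) = 12.2500

P25 = 12.2500


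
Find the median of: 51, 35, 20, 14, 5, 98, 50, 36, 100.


Sorted: 5, 14, 20, 35, 36, 50, 51, 98, 100
n = 9 (odd)
Middle value = 36

Median = 36


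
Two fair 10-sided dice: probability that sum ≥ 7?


Total outcomes = 10×10 = 100
Favorable (sum ≥ 7): 85
P = 85/100 = 0.8500

P = 0.8500


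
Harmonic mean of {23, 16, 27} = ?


Sum of reciprocals = 1/23 + 1/16 + 1/27 = 0.143015
HM = 3/0.143015 = 20.9768

HM = 20.9768


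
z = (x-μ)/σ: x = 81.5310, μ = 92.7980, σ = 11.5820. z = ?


z = (81.5310 - 92.7980)/11.5820
= -11.2670/11.5820
= -0.9728

z = -0.9728


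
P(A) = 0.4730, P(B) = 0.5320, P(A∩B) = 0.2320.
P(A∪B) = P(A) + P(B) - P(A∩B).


P(A∪B) = 0.4730 + 0.5320 - 0.2320
= 1.0050 - 0.2320
= 0.7730

P(A∪B) = 0.7730


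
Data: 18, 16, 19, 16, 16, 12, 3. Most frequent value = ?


Frequencies: 3:1, 12:1, 16:3, 18:1, 19:1
Max frequency = 3
Mode = 16

Mode = 16


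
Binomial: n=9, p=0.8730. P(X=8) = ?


C(9,8) = 9
p^8 = 0.337376
(1-p)^1 = 0.127000
P = 9 * 0.337376 * 0.127000 = 0.3856

P(X=8) = 0.3856


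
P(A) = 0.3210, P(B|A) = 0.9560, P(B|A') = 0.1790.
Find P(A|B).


P(B) = P(B|A)*P(A) + P(B|A')*P(A')
= 0.9560*0.3210 + 0.1790*0.6790
= 0.306876 + 0.121541 = 0.428417
P(A|B) = 0.306876/0.428417 = 0.7163

P(A|B) = 0.7163


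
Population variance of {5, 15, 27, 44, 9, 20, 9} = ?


Mean = 18.4286
Squared deviations: 180.3265, 11.7551, 73.4694, 653.8980, 88.8980, 2.4694, 88.8980
Sum = 1099.7143
Variance = 1099.7143/7 = 157.1020

Variance = 157.1020


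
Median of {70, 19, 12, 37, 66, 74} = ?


Sorted: 12, 19, 37, 66, 70, 74
n = 6 (even)
Middle values: 37 and 66
Median = (37+66)/2 = 51.5000

Median = 51.5000


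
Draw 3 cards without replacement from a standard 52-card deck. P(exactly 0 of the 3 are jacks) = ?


Hypergeometric: P(X=0) = C(4,0)·C(48,3) / C(52,3)
= 1 × 17296 / 22100
= 17296/22100 = 0.7826

P = 0.7826


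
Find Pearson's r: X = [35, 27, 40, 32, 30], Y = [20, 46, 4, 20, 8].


Mean X = 32.8000, Mean Y = 19.6000
SD X = 4.445222, SD Y = 14.664242
Cov = -46.480000
r = -46.480000/(4.445222*14.664242) = -0.7130

r = -0.7130


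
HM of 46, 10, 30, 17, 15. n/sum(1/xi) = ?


Sum of reciprocals = 1/46 + 1/10 + 1/30 + 1/17 + 1/15 = 0.280563
HM = 5/0.280563 = 17.8213

HM = 17.8213


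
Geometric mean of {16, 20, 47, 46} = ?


Product = 16 × 20 × 47 × 46 = 691840
GM = 691840^(1/4) = 28.8404

GM = 28.8404


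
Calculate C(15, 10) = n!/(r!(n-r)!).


C(15,10) = 15!/(10! × 5!)
= 1307674368000/(3628800 × 120)
= 3003

C(15,10) = 3003


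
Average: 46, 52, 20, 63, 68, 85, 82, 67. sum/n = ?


Sum = 46 + 52 + 20 + 63 + 68 + 85 + 82 + 67 = 483
n = 8
Mean = 483/8 = 60.3750

Mean = 60.3750
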